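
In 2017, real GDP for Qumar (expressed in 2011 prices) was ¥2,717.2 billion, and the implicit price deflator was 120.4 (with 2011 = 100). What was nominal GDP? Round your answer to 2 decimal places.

¥3,271.51 billion

Nominal GDP = Real × (implicit price deflator/100) = 2717.2 × 1.204 = 3271.51.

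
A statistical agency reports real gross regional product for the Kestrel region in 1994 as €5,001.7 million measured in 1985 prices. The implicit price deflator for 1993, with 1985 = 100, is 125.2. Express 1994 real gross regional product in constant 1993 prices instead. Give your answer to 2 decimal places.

Real gross regional product in 1993 prices = Real gross regional product in 1985 prices × (P_1993/P_1985) = 5001.7 × 1.252 = 6262.13.

€6,262.13 million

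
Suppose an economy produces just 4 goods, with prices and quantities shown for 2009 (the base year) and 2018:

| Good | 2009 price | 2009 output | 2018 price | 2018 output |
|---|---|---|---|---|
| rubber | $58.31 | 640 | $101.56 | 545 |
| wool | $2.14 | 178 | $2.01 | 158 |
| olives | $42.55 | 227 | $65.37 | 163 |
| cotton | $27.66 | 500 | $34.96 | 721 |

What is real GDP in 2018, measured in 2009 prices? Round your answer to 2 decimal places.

Real GDP 2018 = Σ (p_2009 × q_2018) = 58.31·545 + 2.14·158 + 42.55·163 + 27.66·721 = 58995.58.

$58995.58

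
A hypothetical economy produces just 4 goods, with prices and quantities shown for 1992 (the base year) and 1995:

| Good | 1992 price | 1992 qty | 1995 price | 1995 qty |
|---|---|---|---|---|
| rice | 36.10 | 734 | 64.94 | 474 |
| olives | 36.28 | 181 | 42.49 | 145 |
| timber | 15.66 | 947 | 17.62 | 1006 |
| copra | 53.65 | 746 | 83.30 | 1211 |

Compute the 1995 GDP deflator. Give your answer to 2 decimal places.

150.87

Nominal GDP 1995 = 64.94·474 + 42.49·145 + 17.62·1006 + 83.30·1211 = 155544.63.
Real GDP 1995 (at 1992 prices) = 36.10·474 + 36.28·145 + 15.66·1006 + 53.65·1211 = 103096.11.
Deflator = Nominal/Real × 100 = 155544.63/103096.11 × 100 = 150.873.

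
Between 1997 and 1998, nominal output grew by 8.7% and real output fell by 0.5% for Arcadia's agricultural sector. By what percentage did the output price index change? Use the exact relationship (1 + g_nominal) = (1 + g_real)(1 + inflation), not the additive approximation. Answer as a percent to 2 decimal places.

9.25%

(1 + g_nom) = (1 + g_real)(1 + π), so π = 1.0870 / 0.9950 − 1 = 0.09246.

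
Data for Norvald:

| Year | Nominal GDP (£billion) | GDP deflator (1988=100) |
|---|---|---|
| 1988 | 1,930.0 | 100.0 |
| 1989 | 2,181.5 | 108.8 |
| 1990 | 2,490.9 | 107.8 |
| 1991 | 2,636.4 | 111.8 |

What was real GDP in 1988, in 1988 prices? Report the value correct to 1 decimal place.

Real GDP 1988 = 1930.0 / 1.000 = 1930.00.

£1,930.0 billion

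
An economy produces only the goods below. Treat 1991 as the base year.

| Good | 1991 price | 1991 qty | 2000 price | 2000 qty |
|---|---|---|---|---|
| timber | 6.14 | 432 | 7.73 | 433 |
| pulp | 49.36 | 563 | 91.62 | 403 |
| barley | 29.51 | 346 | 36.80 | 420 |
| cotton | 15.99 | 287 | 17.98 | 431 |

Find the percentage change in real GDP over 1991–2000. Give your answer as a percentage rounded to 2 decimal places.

-7.53%

Real GDP 1991 = Nominal GDP 1991 = 6.14·432 + 49.36·563 + 29.51·346 + 15.99·287 = 45241.75.
Real GDP 2000 (at 1991 prices) = 6.14·433 + 49.36·403 + 29.51·420 + 15.99·431 = 41836.59.
Real growth = 41836.59/45241.75 − 1 = -0.0753.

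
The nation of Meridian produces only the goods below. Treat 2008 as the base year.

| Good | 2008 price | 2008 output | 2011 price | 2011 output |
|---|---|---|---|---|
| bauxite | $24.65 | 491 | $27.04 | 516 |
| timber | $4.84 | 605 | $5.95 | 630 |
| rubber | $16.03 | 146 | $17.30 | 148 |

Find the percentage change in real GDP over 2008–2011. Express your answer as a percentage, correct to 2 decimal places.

Real GDP 2008 = Nominal GDP 2008 = 24.65·491 + 4.84·605 + 16.03·146 = 17371.73.
Real GDP 2011 (at 2008 prices) = 24.65·516 + 4.84·630 + 16.03·148 = 18141.04.
Real growth = 18141.04/17371.73 − 1 = 0.0443.

4.43%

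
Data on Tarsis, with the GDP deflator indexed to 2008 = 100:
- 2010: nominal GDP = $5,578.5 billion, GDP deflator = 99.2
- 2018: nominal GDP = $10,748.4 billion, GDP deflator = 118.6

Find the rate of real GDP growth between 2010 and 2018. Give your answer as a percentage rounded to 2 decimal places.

Real GDP 2010 = 5578.5 / 0.992 = 5623.49.
Real GDP 2018 = 10748.4 / 1.186 = 9062.73.
Real growth = 9062.73 / 5623.49 − 1 = 0.6116.

61.16%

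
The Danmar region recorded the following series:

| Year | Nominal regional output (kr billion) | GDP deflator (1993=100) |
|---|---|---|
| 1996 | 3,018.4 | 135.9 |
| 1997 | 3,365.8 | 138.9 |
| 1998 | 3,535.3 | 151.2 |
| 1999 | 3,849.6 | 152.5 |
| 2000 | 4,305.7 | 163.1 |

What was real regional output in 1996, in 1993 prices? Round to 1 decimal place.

Real regional output 1996 = 3018.4 / 1.359 = 2221.04.

kr 2,221.0 billion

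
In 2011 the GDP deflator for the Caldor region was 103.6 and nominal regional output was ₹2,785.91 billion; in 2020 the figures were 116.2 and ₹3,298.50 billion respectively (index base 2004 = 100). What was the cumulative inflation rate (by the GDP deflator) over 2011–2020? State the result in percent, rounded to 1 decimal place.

Price-level change = 116.2 / 103.6 − 1 = 0.1216.

12.2%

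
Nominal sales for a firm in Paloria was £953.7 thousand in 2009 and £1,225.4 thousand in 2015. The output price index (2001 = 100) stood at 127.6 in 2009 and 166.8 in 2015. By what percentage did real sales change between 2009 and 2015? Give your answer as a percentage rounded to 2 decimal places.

-1.71%

Deflate each year: 2009 → 953.7/1.276 = 747.41; 2015 → 1225.4/1.668 = 734.65.
So real sales changed by 734.65/747.41 − 1 = -0.0171, i.e. -1.71%.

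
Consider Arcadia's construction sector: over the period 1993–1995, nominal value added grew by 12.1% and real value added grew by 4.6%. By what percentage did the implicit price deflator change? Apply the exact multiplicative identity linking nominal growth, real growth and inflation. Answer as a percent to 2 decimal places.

(1 + g_nom) = (1 + g_real)(1 + π), so π = 1.1210 / 1.0460 − 1 = 0.07170.

7.17%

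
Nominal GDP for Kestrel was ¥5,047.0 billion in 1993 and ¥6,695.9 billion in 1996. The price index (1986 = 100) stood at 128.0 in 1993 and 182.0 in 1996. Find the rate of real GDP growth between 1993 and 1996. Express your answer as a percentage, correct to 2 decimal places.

-6.69%

Deflate each year: 1993 → 5047.0/1.280 = 3942.97; 1996 → 6695.9/1.820 = 3679.07.
So real GDP changed by 3679.07/3942.97 − 1 = -0.0669, i.e. -6.69%.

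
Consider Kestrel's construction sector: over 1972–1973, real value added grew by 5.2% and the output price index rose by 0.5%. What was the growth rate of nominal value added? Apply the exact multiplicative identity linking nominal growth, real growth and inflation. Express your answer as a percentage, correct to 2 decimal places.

(1 + g_nom) = (1 + g_real)(1 + π) = 1.0520 × 1.0050 = 1.05726.

5.73%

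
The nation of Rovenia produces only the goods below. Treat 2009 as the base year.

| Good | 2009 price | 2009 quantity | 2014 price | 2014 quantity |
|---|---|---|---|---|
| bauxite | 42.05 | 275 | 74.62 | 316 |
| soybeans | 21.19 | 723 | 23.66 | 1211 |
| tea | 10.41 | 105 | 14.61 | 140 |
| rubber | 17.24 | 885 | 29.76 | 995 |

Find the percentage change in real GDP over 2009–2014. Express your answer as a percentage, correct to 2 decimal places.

33.13%

Real GDP 2009 = Nominal GDP 2009 = 42.05·275 + 21.19·723 + 10.41·105 + 17.24·885 = 43234.57.
Real GDP 2014 (at 2009 prices) = 42.05·316 + 21.19·1211 + 10.41·140 + 17.24·995 = 57560.09.
Real growth = 57560.09/43234.57 − 1 = 0.3313.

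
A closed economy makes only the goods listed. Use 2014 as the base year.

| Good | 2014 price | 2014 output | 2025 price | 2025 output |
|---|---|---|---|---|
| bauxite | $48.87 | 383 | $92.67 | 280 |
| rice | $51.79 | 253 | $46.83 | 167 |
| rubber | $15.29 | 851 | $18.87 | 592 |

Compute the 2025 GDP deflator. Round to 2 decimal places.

143.19

Nominal GDP 2025 = 92.67·280 + 46.83·167 + 18.87·592 = 44939.25.
Real GDP 2025 (at 2014 prices) = 48.87·280 + 51.79·167 + 15.29·592 = 31384.21.
Deflator = Nominal/Real × 100 = 44939.25/31384.21 × 100 = 143.191.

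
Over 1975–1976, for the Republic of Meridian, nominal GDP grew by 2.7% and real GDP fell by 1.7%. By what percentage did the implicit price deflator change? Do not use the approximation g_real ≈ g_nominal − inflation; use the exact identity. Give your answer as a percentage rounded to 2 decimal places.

4.48%

(1 + g_nom) = (1 + g_real)(1 + π), so π = 1.0270 / 0.9830 − 1 = 0.04476.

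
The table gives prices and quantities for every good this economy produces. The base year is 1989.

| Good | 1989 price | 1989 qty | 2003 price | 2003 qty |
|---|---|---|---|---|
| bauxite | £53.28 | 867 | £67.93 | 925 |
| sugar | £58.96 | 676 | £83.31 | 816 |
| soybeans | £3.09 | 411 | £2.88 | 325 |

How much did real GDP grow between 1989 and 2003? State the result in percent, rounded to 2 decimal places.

Real GDP 1989 = Nominal GDP 1989 = 53.28·867 + 58.96·676 + 3.09·411 = 87320.71.
Real GDP 2003 (at 1989 prices) = 53.28·925 + 58.96·816 + 3.09·325 = 98399.61.
Real growth = 98399.61/87320.71 − 1 = 0.1269.

12.69%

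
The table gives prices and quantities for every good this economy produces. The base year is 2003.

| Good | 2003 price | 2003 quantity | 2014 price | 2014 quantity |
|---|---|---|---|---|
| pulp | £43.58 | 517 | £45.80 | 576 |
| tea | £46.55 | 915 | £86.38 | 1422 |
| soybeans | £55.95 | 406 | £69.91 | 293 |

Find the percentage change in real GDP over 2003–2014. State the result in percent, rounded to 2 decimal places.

Real GDP 2003 = Nominal GDP 2003 = 43.58·517 + 46.55·915 + 55.95·406 = 87839.81.
Real GDP 2014 (at 2003 prices) = 43.58·576 + 46.55·1422 + 55.95·293 = 107689.53.
Real growth = 107689.53/87839.81 − 1 = 0.2260.

22.60%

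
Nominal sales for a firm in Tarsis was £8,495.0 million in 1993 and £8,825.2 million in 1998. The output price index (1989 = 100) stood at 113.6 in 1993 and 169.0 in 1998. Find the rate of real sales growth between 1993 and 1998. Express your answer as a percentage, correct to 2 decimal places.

Real sales 1993 = 8495.0 / 1.136 = 7477.99.
Real sales 1998 = 8825.2 / 1.690 = 5222.01.
Real growth = 5222.01 / 7477.99 − 1 = -0.3017.

-30.17%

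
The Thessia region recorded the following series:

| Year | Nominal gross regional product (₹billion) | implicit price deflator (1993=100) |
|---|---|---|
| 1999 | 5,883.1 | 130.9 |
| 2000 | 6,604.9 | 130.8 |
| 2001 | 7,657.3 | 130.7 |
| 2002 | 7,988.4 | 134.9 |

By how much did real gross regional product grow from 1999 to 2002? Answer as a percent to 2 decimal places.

31.76%

Real gross regional product 1999 = 5883.1/1.309 = 4494.35.
Real gross regional product 2002 = 7988.4/1.349 = 5921.72.
Change = 5921.72/4494.35 − 1 = 0.3176.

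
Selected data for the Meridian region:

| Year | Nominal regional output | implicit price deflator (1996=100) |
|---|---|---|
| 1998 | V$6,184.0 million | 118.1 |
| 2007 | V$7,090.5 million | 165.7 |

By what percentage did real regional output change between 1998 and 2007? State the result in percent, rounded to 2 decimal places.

Real regional output 1998 = 6184.0 / 1.181 = 5236.24.
Real regional output 2007 = 7090.5 / 1.657 = 4279.12.
Real growth = 4279.12 / 5236.24 − 1 = -0.1828.

-18.28%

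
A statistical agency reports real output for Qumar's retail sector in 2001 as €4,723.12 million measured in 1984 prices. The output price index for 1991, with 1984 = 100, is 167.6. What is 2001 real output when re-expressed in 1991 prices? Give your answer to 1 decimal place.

€7,915.9 million

Real output in 1991 prices = Real output in 1984 prices × (P_1991/P_1984) = 4723.12 × 1.676 = 7915.95.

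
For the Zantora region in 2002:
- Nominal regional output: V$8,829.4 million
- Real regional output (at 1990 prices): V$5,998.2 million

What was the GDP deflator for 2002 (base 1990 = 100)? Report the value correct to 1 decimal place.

147.2

GDP deflator = (Nominal / Real) × 100 = 8829.4 / 5998.2 × 100 = 147.20.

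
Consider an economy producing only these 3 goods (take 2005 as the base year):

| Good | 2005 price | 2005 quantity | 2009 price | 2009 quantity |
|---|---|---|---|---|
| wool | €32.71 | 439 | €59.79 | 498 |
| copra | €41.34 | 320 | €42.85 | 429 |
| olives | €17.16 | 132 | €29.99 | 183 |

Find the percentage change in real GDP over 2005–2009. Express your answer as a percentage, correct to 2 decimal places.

24.49%

Real GDP 2005 = Nominal GDP 2005 = 32.71·439 + 41.34·320 + 17.16·132 = 29853.61.
Real GDP 2009 (at 2005 prices) = 32.71·498 + 41.34·429 + 17.16·183 = 37164.72.
Real growth = 37164.72/29853.61 − 1 = 0.2449.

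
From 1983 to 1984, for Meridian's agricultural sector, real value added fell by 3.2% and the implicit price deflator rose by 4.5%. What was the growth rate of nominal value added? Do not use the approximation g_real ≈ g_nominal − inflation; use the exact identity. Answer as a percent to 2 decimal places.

(1 + g_nom) = (1 + g_real)(1 + π) = 0.9680 × 1.0450 = 1.01156.

1.16%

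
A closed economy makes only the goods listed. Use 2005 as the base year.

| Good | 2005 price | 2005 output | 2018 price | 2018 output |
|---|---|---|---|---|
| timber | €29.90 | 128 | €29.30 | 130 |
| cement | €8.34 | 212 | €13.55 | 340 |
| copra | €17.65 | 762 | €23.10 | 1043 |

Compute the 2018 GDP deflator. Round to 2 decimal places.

Nominal GDP 2018 = 29.30·130 + 13.55·340 + 23.10·1043 = 32509.30.
Real GDP 2018 (at 2005 prices) = 29.90·130 + 8.34·340 + 17.65·1043 = 25131.55.
Deflator = Nominal/Real × 100 = 32509.30/25131.55 × 100 = 129.357.

129.36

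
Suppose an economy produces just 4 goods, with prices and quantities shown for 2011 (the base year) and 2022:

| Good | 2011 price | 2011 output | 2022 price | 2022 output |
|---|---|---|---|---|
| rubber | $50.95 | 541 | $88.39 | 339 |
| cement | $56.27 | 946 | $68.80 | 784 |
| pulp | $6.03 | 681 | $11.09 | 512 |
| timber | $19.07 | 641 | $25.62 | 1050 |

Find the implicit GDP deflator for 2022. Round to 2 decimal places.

137.85

Nominal GDP 2022 = 88.39·339 + 68.80·784 + 11.09·512 + 25.62·1050 = 116482.49.
Real GDP 2022 (at 2011 prices) = 50.95·339 + 56.27·784 + 6.03·512 + 19.07·1050 = 84498.59.
Deflator = Nominal/Real × 100 = 116482.49/84498.59 × 100 = 137.851.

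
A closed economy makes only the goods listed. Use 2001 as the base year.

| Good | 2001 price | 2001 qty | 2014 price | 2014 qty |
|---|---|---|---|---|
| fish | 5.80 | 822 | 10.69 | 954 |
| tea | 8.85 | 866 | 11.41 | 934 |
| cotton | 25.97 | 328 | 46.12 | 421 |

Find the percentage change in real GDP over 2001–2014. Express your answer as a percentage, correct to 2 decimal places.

18.06%

Real GDP 2001 = Nominal GDP 2001 = 5.80·822 + 8.85·866 + 25.97·328 = 20949.86.
Real GDP 2014 (at 2001 prices) = 5.80·954 + 8.85·934 + 25.97·421 = 24732.47.
Real growth = 24732.47/20949.86 − 1 = 0.1806.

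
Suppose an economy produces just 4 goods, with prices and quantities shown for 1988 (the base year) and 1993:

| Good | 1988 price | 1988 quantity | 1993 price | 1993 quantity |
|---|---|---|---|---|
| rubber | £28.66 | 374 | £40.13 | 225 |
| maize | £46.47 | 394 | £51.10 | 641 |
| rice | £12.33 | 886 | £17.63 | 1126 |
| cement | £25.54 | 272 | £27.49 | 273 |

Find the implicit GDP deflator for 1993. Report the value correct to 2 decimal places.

Nominal GDP 1993 = 40.13·225 + 51.10·641 + 17.63·1126 + 27.49·273 = 69140.50.
Real GDP 1993 (at 1988 prices) = 28.66·225 + 46.47·641 + 12.33·1126 + 25.54·273 = 57091.77.
Deflator = Nominal/Real × 100 = 69140.50/57091.77 × 100 = 121.104.

121.10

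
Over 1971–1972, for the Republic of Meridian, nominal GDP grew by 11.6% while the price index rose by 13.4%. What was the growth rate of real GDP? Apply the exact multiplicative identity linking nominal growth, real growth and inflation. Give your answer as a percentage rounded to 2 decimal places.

-1.59%

(1 + g_nom) = (1 + g_real)(1 + π), so g_real = 1.1160 / 1.1340 − 1 = -0.01587.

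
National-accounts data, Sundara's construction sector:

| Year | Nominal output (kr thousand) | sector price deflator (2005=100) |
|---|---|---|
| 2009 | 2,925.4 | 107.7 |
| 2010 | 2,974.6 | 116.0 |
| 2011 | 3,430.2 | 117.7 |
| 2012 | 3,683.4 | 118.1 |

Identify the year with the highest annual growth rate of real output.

2010: real = 2974.6/1.160 = 2564.31; growth vs 2009 (2716.25) = -5.59%.
2011: real = 3430.2/1.177 = 2914.36; growth vs 2010 (2564.31) = 13.65%.
2012: real = 3683.4/1.181 = 3118.88; growth vs 2011 (2914.36) = 7.02%.

2011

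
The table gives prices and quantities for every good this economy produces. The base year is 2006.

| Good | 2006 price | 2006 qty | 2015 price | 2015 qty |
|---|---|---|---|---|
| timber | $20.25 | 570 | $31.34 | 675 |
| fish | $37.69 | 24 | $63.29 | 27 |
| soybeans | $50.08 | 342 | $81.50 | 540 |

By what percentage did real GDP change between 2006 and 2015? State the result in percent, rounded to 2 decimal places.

Real GDP 2006 = Nominal GDP 2006 = 20.25·570 + 37.69·24 + 50.08·342 = 29574.42.
Real GDP 2015 (at 2006 prices) = 20.25·675 + 37.69·27 + 50.08·540 = 41729.58.
Real growth = 41729.58/29574.42 − 1 = 0.4110.

41.10%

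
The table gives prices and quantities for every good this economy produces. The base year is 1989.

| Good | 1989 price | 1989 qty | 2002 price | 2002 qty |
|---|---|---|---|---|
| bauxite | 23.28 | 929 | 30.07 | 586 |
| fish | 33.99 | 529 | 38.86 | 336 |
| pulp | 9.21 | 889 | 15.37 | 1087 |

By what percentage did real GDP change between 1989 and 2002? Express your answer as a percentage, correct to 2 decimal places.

-26.62%

Real GDP 1989 = Nominal GDP 1989 = 23.28·929 + 33.99·529 + 9.21·889 = 47795.52.
Real GDP 2002 (at 1989 prices) = 23.28·586 + 33.99·336 + 9.21·1087 = 35073.99.
Real growth = 35073.99/47795.52 − 1 = -0.2662.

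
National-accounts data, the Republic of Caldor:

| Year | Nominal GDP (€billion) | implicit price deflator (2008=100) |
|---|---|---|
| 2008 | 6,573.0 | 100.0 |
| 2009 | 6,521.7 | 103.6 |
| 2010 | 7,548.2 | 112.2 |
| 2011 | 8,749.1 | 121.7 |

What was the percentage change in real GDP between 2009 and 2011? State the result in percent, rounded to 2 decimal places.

Real GDP 2009 = 6521.7/1.036 = 6295.08.
Real GDP 2011 = 8749.1/1.217 = 7189.07.
Change = 7189.07/6295.08 − 1 = 0.1420.

14.20%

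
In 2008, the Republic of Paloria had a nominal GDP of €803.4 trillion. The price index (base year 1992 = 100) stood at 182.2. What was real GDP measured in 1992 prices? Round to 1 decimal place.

Real GDP = Nominal / (price index/100) = 803.4 / 1.822 = 440.94.

€440.9 trillion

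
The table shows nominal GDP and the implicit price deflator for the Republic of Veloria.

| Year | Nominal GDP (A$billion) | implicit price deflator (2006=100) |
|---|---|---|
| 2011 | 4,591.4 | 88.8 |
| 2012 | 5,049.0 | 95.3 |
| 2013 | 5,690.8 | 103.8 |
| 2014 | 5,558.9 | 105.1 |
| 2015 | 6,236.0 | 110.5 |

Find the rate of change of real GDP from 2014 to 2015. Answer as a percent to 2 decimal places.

Real GDP 2014 = 5558.9/1.051 = 5289.15.
Real GDP 2015 = 6236.0/1.105 = 5643.44.
Change = 5643.44/5289.15 − 1 = 0.0670.

6.70%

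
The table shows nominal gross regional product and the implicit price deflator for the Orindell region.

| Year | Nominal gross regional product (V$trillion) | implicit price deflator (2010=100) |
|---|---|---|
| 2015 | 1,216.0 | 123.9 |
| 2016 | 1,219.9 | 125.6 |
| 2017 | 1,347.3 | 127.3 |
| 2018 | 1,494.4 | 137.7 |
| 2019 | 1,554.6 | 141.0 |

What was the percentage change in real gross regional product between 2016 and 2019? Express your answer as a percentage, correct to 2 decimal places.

13.52%

Real gross regional product 2016 = 1219.9/1.256 = 971.26.
Real gross regional product 2019 = 1554.6/1.410 = 1102.55.
Change = 1102.55/971.26 − 1 = 0.1352.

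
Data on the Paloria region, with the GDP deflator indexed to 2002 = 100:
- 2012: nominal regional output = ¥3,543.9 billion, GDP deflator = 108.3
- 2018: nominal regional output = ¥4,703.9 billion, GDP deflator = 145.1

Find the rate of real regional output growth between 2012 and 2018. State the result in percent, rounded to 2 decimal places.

Real regional output 2012 = 3543.9 / 1.083 = 3272.30.
Real regional output 2018 = 4703.9 / 1.451 = 3241.83.
Real growth = 3241.83 / 3272.30 − 1 = -0.0093.

-0.93%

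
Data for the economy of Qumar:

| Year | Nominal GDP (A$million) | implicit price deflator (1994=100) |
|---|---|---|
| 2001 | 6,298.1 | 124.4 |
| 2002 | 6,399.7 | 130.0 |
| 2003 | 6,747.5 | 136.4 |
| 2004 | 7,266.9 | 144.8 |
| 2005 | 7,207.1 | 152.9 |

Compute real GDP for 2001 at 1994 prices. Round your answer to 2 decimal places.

Real GDP 2001 = 6298.1 / 1.244 = 5062.78.

A$5,062.78 million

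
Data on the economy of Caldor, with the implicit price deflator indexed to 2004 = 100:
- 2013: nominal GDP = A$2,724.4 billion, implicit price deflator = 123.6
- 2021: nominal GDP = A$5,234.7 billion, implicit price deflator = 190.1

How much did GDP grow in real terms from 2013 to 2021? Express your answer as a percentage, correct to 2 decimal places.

24.93%

Deflate each year: 2013 → 2724.4/1.236 = 2204.21; 2021 → 5234.7/1.901 = 2753.66.
So real GDP changed by 2753.66/2204.21 − 1 = 0.2493, i.e. 24.93%.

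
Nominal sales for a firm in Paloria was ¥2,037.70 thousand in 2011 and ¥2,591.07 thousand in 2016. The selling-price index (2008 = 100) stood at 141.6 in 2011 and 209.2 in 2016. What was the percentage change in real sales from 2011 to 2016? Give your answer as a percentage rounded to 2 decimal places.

Real sales 2011 = 2037.70 / 1.416 = 1439.05.
Real sales 2016 = 2591.07 / 2.092 = 1238.56.
Real growth = 1238.56 / 1439.05 − 1 = -0.1393.

-13.93%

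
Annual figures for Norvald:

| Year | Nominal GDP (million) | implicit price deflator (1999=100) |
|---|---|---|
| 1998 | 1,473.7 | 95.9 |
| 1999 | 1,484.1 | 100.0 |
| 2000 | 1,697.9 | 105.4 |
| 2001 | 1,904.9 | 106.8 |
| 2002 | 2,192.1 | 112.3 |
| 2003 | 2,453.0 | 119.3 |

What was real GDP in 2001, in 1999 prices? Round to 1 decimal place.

Real GDP 2001 = 1904.9 / 1.068 = 1783.61.

1,783.6 million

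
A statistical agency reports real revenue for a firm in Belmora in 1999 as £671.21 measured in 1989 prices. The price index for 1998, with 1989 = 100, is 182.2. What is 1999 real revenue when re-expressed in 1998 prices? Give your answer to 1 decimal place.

Real revenue in 1998 prices = Real revenue in 1989 prices × (P_1998/P_1989) = 671.21 × 1.822 = 1222.94.

£1,222.9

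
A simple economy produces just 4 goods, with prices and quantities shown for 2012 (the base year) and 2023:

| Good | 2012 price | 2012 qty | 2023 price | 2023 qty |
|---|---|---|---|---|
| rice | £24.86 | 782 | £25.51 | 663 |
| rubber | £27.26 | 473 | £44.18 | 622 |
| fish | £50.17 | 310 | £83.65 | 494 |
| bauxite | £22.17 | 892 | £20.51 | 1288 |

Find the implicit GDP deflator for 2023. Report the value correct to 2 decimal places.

129.22

Nominal GDP 2023 = 25.51·663 + 44.18·622 + 83.65·494 + 20.51·1288 = 112133.07.
Real GDP 2023 (at 2012 prices) = 24.86·663 + 27.26·622 + 50.17·494 + 22.17·1288 = 86776.84.
Deflator = Nominal/Real × 100 = 112133.07/86776.84 × 100 = 129.220.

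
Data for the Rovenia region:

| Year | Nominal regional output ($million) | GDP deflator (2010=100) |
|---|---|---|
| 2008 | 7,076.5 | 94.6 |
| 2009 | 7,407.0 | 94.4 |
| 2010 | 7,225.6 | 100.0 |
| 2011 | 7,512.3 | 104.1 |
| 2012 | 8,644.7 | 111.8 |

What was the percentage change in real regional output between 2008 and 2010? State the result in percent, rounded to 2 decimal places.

-3.41%

Real regional output 2008 = 7076.5/0.946 = 7480.44.
Real regional output 2010 = 7225.6/1.000 = 7225.60.
Change = 7225.60/7480.44 − 1 = -0.0341.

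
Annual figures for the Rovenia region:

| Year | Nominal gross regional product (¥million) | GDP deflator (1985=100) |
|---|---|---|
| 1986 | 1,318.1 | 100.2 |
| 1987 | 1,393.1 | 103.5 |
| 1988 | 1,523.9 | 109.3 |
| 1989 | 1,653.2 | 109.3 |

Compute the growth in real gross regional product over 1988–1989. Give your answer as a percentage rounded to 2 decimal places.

Real gross regional product 1988 = 1523.9/1.093 = 1394.24.
Real gross regional product 1989 = 1653.2/1.093 = 1512.53.
Change = 1512.53/1394.24 − 1 = 0.0848.

8.48%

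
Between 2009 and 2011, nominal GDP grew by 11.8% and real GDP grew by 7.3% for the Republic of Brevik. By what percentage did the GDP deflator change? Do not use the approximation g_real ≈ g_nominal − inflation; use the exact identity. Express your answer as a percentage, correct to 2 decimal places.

(1 + g_nom) = (1 + g_real)(1 + π), so π = 1.1180 / 1.0730 − 1 = 0.04194.

4.19%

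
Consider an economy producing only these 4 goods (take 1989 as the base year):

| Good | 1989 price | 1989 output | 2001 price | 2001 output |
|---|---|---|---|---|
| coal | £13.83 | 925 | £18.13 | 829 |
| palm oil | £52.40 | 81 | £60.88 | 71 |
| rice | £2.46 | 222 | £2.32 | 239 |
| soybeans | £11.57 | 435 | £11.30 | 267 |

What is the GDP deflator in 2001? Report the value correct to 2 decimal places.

Nominal GDP 2001 = 18.13·829 + 60.88·71 + 2.32·239 + 11.30·267 = 22923.83.
Real GDP 2001 (at 1989 prices) = 13.83·829 + 52.40·71 + 2.46·239 + 11.57·267 = 18862.60.
Deflator = Nominal/Real × 100 = 22923.83/18862.60 × 100 = 121.531.

121.53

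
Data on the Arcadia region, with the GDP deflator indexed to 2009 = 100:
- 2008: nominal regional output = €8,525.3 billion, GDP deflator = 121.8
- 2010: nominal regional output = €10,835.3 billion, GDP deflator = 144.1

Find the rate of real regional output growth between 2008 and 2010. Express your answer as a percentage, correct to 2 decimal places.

Deflate each year: 2008 → 8525.3/1.218 = 6999.43; 2010 → 10835.3/1.441 = 7519.29.
So real regional output changed by 7519.29/6999.43 − 1 = 0.0743, i.e. 7.43%.

7.43%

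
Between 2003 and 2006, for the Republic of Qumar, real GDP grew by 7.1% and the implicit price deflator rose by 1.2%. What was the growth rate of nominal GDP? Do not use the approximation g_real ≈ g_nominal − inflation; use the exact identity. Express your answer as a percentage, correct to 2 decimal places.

(1 + g_nom) = (1 + g_real)(1 + π) = 1.0710 × 1.0120 = 1.08385.

8.39%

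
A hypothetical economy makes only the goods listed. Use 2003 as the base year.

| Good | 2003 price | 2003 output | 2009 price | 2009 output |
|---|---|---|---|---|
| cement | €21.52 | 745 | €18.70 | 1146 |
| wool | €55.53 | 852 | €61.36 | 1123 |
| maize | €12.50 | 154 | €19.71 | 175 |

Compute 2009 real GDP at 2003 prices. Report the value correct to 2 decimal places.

€89209.61

Real GDP 2009 = Σ (p_2003 × q_2009) = 21.52·1146 + 55.53·1123 + 12.50·175 = 89209.61.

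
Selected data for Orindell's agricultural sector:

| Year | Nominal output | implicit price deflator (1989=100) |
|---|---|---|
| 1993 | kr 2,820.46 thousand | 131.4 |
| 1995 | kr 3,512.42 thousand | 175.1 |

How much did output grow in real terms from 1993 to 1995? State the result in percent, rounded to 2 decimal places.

-6.55%

Deflate each year: 1993 → 2820.46/1.314 = 2146.47; 1995 → 3512.42/1.751 = 2005.95.
So real output changed by 2005.95/2146.47 − 1 = -0.0655, i.e. -6.55%.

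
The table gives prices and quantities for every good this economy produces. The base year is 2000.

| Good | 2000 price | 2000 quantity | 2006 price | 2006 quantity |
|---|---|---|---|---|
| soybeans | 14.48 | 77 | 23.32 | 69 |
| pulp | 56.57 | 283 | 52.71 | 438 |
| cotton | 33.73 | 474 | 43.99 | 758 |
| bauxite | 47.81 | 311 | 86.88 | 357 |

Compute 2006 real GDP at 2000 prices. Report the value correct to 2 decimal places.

Real GDP 2006 = Σ (p_2000 × q_2006) = 14.48·69 + 56.57·438 + 33.73·758 + 47.81·357 = 68412.29.

68412.29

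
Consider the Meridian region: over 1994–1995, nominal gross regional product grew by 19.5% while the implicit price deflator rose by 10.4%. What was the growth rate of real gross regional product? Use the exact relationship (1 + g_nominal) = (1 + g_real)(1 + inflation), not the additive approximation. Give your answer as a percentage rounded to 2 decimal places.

8.24%

(1 + g_nom) = (1 + g_real)(1 + π), so g_real = 1.1950 / 1.1040 − 1 = 0.08243.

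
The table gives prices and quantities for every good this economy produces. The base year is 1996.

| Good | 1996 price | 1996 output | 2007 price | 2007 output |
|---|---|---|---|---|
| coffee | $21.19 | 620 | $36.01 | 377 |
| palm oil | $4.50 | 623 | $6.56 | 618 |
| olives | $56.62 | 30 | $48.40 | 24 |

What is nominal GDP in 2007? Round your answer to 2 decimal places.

$18791.45

Nominal GDP 2007 = Σ (p_2007 × q_2007) = 36.01·377 + 6.56·618 + 48.40·24 = 18791.45.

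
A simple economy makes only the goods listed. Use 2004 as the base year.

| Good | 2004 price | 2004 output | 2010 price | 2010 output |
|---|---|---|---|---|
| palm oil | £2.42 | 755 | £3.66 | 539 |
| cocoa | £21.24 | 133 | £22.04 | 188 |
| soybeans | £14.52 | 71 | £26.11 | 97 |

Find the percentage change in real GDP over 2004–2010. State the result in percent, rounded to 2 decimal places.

18.00%

Real GDP 2004 = Nominal GDP 2004 = 2.42·755 + 21.24·133 + 14.52·71 = 5682.94.
Real GDP 2010 (at 2004 prices) = 2.42·539 + 21.24·188 + 14.52·97 = 6705.94.
Real growth = 6705.94/5682.94 − 1 = 0.1800.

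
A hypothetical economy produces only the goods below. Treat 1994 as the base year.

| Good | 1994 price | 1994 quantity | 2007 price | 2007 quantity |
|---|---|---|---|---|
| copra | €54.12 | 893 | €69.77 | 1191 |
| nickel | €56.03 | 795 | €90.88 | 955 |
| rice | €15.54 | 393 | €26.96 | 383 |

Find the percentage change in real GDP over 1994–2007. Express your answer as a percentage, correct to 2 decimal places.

25.19%

Real GDP 1994 = Nominal GDP 1994 = 54.12·893 + 56.03·795 + 15.54·393 = 98980.23.
Real GDP 2007 (at 1994 prices) = 54.12·1191 + 56.03·955 + 15.54·383 = 123917.39.
Real growth = 123917.39/98980.23 − 1 = 0.2519.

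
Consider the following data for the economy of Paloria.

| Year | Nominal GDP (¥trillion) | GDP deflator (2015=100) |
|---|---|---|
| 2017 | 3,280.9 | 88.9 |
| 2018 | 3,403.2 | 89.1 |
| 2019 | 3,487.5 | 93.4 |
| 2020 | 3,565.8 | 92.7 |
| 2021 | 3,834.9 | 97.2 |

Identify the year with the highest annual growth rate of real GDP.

2018: real = 3403.2/0.891 = 3819.53; growth vs 2017 (3690.55) = 3.49%.
2019: real = 3487.5/0.934 = 3733.94; growth vs 2018 (3819.53) = -2.24%.
2020: real = 3565.8/0.927 = 3846.60; growth vs 2019 (3733.94) = 3.02%.
2021: real = 3834.9/0.972 = 3945.37; growth vs 2020 (3846.60) = 2.57%.

2018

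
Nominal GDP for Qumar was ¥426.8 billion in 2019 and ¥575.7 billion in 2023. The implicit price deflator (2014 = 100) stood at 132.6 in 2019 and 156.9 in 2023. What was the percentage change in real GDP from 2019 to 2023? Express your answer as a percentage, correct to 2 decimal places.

14.00%

Deflate each year: 2019 → 426.8/1.326 = 321.87; 2023 → 575.7/1.569 = 366.92.
So real GDP changed by 366.92/321.87 − 1 = 0.1400, i.e. 14.00%.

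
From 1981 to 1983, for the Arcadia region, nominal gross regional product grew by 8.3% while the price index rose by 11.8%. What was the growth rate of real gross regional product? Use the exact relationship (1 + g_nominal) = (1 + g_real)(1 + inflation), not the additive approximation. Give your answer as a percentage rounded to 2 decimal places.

-3.13%

(1 + g_nom) = (1 + g_real)(1 + π), so g_real = 1.0830 / 1.1180 − 1 = -0.03131.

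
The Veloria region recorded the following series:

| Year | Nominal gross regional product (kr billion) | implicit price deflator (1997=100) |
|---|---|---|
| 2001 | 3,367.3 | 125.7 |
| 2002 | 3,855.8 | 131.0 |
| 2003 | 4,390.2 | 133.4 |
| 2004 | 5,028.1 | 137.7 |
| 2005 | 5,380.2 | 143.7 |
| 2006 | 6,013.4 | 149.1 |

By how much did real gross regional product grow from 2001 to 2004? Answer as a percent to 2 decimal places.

Real gross regional product 2001 = 3367.3/1.257 = 2678.84.
Real gross regional product 2004 = 5028.1/1.377 = 3651.49.
Change = 3651.49/2678.84 − 1 = 0.3631.

36.31%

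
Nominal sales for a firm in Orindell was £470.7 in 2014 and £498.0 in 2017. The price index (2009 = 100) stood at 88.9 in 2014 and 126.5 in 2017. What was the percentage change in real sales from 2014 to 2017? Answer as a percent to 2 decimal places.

Real sales 2014 = 470.7 / 0.889 = 529.47.
Real sales 2017 = 498.0 / 1.265 = 393.68.
Real growth = 393.68 / 529.47 − 1 = -0.2565.

-25.65%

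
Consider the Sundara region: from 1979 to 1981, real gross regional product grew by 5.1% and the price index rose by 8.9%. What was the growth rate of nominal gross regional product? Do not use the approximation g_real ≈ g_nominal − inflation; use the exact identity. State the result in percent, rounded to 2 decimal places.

14.45%

(1 + g_nom) = (1 + g_real)(1 + π) = 1.0510 × 1.0890 = 1.14454.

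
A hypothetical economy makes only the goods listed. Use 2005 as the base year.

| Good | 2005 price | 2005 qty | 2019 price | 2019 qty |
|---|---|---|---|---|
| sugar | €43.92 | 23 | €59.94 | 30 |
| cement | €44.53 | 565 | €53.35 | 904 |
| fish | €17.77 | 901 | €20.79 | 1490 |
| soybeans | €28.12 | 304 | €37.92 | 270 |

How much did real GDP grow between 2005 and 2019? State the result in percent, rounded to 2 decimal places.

Real GDP 2005 = Nominal GDP 2005 = 43.92·23 + 44.53·565 + 17.77·901 + 28.12·304 = 50728.86.
Real GDP 2019 (at 2005 prices) = 43.92·30 + 44.53·904 + 17.77·1490 + 28.12·270 = 75642.42.
Real growth = 75642.42/50728.86 − 1 = 0.4911.

49.11%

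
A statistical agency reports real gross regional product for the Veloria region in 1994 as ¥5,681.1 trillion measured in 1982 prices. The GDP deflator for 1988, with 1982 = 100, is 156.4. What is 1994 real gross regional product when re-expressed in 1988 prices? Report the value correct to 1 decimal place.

Real gross regional product in 1988 prices = Real gross regional product in 1982 prices × (P_1988/P_1982) = 5681.1 × 1.564 = 8885.24.

¥8,885.2 trillion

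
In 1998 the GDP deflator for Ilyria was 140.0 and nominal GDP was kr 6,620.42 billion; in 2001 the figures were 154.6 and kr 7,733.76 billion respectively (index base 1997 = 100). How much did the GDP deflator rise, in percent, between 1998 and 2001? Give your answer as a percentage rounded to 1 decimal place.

Price-level change = 154.6 / 140.0 − 1 = 0.1043.

10.4%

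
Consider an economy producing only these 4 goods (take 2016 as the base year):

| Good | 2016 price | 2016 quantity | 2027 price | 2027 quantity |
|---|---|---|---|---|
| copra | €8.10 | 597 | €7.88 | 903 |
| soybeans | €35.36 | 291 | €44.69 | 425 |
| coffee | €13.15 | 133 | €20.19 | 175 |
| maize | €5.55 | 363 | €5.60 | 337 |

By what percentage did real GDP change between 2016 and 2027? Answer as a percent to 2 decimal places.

Real GDP 2016 = Nominal GDP 2016 = 8.10·597 + 35.36·291 + 13.15·133 + 5.55·363 = 18889.06.
Real GDP 2027 (at 2016 prices) = 8.10·903 + 35.36·425 + 13.15·175 + 5.55·337 = 26513.90.
Real growth = 26513.90/18889.06 − 1 = 0.4037.

40.37%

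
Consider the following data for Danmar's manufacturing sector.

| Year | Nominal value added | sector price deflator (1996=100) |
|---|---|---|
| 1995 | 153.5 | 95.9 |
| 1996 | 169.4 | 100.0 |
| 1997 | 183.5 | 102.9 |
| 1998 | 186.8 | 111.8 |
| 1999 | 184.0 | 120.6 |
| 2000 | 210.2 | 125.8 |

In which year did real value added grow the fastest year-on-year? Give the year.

1996: real = 169.4/1.000 = 169.40; growth vs 1995 (160.06) = 5.84%.
1997: real = 183.5/1.029 = 178.33; growth vs 1996 (169.40) = 5.27%.
1998: real = 186.8/1.118 = 167.08; growth vs 1997 (178.33) = -6.31%.
1999: real = 184.0/1.206 = 152.57; growth vs 1998 (167.08) = -8.68%.
2000: real = 210.2/1.258 = 167.09; growth vs 1999 (152.57) = 9.52%.

2000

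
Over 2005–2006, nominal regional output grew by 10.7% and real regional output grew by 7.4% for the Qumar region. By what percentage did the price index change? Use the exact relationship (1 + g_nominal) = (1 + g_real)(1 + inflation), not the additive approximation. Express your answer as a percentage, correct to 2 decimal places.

3.07%

(1 + g_nom) = (1 + g_real)(1 + π), so π = 1.1070 / 1.0740 − 1 = 0.03073.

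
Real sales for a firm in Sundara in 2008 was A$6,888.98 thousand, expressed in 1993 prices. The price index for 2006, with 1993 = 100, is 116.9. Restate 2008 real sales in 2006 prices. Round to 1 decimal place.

A$8,053.2 thousand

Real sales in 2006 prices = Real sales in 1993 prices × (P_2006/P_1993) = 6888.98 × 1.169 = 8053.22.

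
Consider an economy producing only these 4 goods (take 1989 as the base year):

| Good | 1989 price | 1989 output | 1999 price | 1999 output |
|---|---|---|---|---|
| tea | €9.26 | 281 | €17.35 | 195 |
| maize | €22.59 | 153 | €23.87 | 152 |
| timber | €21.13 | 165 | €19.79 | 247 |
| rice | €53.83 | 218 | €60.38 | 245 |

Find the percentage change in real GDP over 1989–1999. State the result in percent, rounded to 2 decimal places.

11.12%

Real GDP 1989 = Nominal GDP 1989 = 9.26·281 + 22.59·153 + 21.13·165 + 53.83·218 = 21279.72.
Real GDP 1999 (at 1989 prices) = 9.26·195 + 22.59·152 + 21.13·247 + 53.83·245 = 23646.84.
Real growth = 23646.84/21279.72 − 1 = 0.1112.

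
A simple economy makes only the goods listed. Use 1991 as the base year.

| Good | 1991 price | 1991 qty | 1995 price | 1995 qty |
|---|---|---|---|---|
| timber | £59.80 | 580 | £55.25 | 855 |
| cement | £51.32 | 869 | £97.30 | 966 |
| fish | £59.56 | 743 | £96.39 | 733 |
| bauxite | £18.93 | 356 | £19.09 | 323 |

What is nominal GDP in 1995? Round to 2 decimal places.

Nominal GDP 1995 = Σ (p_1995 × q_1995) = 55.25·855 + 97.30·966 + 96.39·733 + 19.09·323 = 218050.49.

£218050.49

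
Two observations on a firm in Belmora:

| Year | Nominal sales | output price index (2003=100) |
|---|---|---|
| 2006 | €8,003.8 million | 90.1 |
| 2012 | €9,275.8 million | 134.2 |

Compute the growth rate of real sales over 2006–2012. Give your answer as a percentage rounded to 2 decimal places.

-22.19%

Deflate each year: 2006 → 8003.8/0.901 = 8883.24; 2012 → 9275.8/1.342 = 6911.92.
So real sales changed by 6911.92/8883.24 − 1 = -0.2219, i.e. -22.19%.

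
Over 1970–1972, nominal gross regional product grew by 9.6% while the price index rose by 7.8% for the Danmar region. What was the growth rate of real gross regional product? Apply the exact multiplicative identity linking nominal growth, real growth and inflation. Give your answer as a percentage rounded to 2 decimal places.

(1 + g_nom) = (1 + g_real)(1 + π), so g_real = 1.0960 / 1.0780 − 1 = 0.01670.

1.67%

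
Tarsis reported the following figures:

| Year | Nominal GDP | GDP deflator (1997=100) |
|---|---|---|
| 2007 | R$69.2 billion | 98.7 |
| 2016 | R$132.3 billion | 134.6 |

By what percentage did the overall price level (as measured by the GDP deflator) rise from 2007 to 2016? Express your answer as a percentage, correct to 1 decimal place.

36.4%

Price-level change = 134.6 / 98.7 − 1 = 0.3637.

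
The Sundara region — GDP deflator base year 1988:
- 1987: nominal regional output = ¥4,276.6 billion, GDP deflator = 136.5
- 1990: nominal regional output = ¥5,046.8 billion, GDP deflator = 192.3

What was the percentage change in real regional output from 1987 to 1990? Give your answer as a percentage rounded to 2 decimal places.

Real regional output 1987 = 4276.6 / 1.365 = 3133.04.
Real regional output 1990 = 5046.8 / 1.923 = 2624.44.
Real growth = 2624.44 / 3133.04 − 1 = -0.1623.

-16.23%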